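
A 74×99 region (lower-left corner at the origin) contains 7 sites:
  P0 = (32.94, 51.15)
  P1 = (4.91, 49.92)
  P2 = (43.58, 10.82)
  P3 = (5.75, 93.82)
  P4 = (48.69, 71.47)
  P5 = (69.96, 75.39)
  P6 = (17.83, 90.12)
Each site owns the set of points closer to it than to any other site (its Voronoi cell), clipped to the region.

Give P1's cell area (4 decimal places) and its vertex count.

Area of P1's cell: 1040.9873 (5 vertices)

1. box [0,74]×[0,99]: [(0, 0) (74, 0) (74, 99) (0, 99)]
2. ⊥bis P1·P0 via (18.925,50.535): [(0, 0) (21.1426, 0) (16.7983, 99) (0, 99)]  |A|=1878.0713
3. ⊥bis P1·P2 via (24.245,30.37): [(0, 6.3916) (19.9943, 26.1661) (16.7983, 99) (0, 99)]  |A|=1537.5641
4. ⊥bis P1·P3 via (5.33,71.87): [(0, 71.972) (0, 6.3916) (19.9943, 26.1661) (17.9994, 71.6276)]  |A|=1064.4149
5. ⊥bis P1·P4 via (26.8,60.695): [(0, 71.972) (0, 6.3916) (19.9943, 26.1661) (17.9994, 71.6276)]  |A|=1064.4149
6. ⊥bis P1·P5 via (37.435,62.655): [(0, 71.972) (0, 6.3916) (19.9943, 26.1661) (17.9994, 71.6276)]  |A|=1064.4149
7. ⊥bis P1·P6 via (11.37,70.02): [(5.6318, 71.8642) (0, 71.972) (0, 6.3916) (19.9943, 26.1661) (18.1658, 67.8359)]  |A|=1040.9873
8. canonical 5-gon: [(5.6318, 71.8642) (0, 71.972) (0, 6.3916) (19.9943, 26.1661) (18.1658, 67.8359)]
9. shoelace: 1040.9873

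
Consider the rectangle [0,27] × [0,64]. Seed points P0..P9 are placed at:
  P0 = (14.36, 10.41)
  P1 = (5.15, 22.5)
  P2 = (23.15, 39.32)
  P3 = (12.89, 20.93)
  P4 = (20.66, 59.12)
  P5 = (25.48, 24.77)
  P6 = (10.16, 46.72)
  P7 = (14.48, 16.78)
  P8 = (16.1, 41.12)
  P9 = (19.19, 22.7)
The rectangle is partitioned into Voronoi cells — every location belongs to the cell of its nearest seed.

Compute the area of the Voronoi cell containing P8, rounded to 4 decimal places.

1. box [0,27]×[0,64]: [(0, 0) (27, 0) (27, 64) (0, 64)]
2. ⊥bis P8·P0 via (15.23,25.765): [(0, 26.6279) (27, 25.0981) (27, 64) (0, 64)]  |A|=1029.6985
3. ⊥bis P8·P1 via (10.625,31.81): [(0, 38.0583) (21.5092, 25.4092) (27, 25.0981) (27, 64) (0, 64)]  |A|=906.7688
4. ⊥bis P8·P2 via (19.625,40.22): [(0, 38.0583) (16.5832, 28.3061) (25.6965, 64) (0, 64)]  |A|=673.701
5. ⊥bis P8·P3 via (14.495,31.025): [(0, 38.0583) (11.0205, 31.5774) (17.1688, 30.5999) (25.6965, 64) (0, 64)]  |A|=666.3634
6. ⊥bis P8·P4 via (18.38,50.12): [(0, 54.7763) (0, 38.0583) (11.0205, 31.5774) (17.1688, 30.5999) (21.9235, 49.2223)]  |A|=375.3881
7. ⊥bis P8·P5 via (20.79,32.945): [(0, 54.7763) (0, 38.0583) (11.0205, 31.5774) (16.8035, 30.658) (17.2489, 30.9134) (21.9235, 49.2223)]  |A|=375.3285
8. ⊥bis P8·P6 via (13.13,43.92): [(18.8604, 49.9983) (4.8918, 35.1816) (11.0205, 31.5774) (16.8035, 30.658) (17.2489, 30.9134) (21.9235, 49.2223)]  |A|=161.3431
9. ⊥bis P8·P7 via (15.29,28.95): [(18.8604, 49.9983) (4.8918, 35.1816) (11.0205, 31.5774) (16.8035, 30.658) (17.2489, 30.9134) (21.9235, 49.2223)]  |A|=161.3431
10. ⊥bis P8·P9 via (17.645,31.91): [(18.8604, 49.9983) (4.8918, 35.1816) (11.0205, 31.5774) (13.4037, 31.1985) (17.497, 31.8852) (21.9235, 49.2223)]  |A|=158.8849
11. canonical 6-gon: [(18.8604, 49.9983) (4.8918, 35.1816) (11.0205, 31.5774) (13.4037, 31.1985) (17.497, 31.8852) (21.9235, 49.2223)]
12. shoelace: 158.8849

Area of P8's cell: 158.8849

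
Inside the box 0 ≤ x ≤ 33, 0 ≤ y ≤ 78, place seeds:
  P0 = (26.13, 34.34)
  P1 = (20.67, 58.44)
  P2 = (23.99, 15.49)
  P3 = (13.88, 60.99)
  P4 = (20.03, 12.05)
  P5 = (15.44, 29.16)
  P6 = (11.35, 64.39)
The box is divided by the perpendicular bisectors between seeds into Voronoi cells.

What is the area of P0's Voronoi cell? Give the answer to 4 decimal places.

Area of P0's cell: 307.2674

1. box [0,33]×[0,78]: [(0, 0) (33, 0) (33, 78) (0, 78)]
2. ⊥bis P0·P1 via (23.4,46.39): [(0, 41.0886) (0, 0) (33, 0) (33, 48.5649)]  |A|=1479.2832
3. ⊥bis P0·P2 via (25.06,24.915): [(0, 41.0886) (0, 27.76) (33, 24.0136) (33, 48.5649)]  |A|=625.0188
4. ⊥bis P0·P3 via (20.005,47.665): [(11.2358, 43.6341) (0, 38.4695) (0, 27.76) (33, 24.0136) (33, 48.5649)]  |A|=610.3048
5. ⊥bis P0·P4 via (23.08,23.195): [(11.2358, 43.6341) (0, 38.4695) (0, 29.5112) (10.9355, 26.5185) (33, 24.0136) (33, 48.5649)]  |A|=600.7298
6. ⊥bis P0·P5 via (20.785,31.75): [(14.6514, 44.408) (24.0409, 25.0307) (33, 24.0136) (33, 48.5649)]  |A|=307.2674
7. ⊥bis P0·P6 via (18.74,49.365): [(14.6514, 44.408) (24.0409, 25.0307) (33, 24.0136) (33, 48.5649)]  |A|=307.2674
8. canonical 4-gon: [(14.6514, 44.408) (24.0409, 25.0307) (33, 24.0136) (33, 48.5649)]
9. shoelace: 307.2674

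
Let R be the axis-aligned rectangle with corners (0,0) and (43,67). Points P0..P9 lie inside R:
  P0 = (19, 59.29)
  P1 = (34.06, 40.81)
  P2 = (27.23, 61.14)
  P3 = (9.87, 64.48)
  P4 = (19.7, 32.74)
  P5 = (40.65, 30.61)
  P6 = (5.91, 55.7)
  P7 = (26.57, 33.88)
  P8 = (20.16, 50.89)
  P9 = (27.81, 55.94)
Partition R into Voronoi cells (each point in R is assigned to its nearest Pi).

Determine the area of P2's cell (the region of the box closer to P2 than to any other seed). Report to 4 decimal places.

1. box [0,43]×[0,67]: [(0, 0) (43, 0) (43, 67) (0, 67)]
2. ⊥bis P2·P0 via (23.115,60.215): [(36.6506, 0) (43, 0) (43, 67) (21.5898, 67)]  |A|=929.947
3. ⊥bis P2·P1 via (30.645,50.975): [(25.5749, 49.2717) (43, 55.1257) (43, 67) (21.5898, 67)]  |A|=293.2383
4. ⊥bis P2·P3 via (18.55,62.81): [(25.5749, 49.2717) (43, 55.1257) (43, 67) (21.5898, 67)]  |A|=293.2383
5. ⊥bis P2·P4 via (23.465,46.94): [(25.5749, 49.2717) (43, 55.1257) (43, 67) (21.5898, 67)]  |A|=293.2383
6. ⊥bis P2·P5 via (33.94,45.875): [(25.5749, 49.2717) (43, 55.1257) (43, 67) (21.5898, 67)]  |A|=293.2383
7. ⊥bis P2·P6 via (16.57,58.42): [(25.5749, 49.2717) (43, 55.1257) (43, 67) (21.5898, 67)]  |A|=293.2383
8. ⊥bis P2·P7 via (26.9,47.51): [(25.5749, 49.2717) (43, 55.1257) (43, 67) (21.5898, 67)]  |A|=293.2383
9. ⊥bis P2·P8 via (23.695,56.015): [(24.1259, 55.7178) (30.885, 51.0556) (43, 55.1257) (43, 67) (21.5898, 67)]  |A|=274.8311
10. ⊥bis P2·P9 via (27.52,58.54): [(23.5901, 58.1017) (43, 60.2666) (43, 67) (21.5898, 67)]  |A|=160.6049
11. canonical 4-gon: [(23.5901, 58.1017) (43, 60.2666) (43, 67) (21.5898, 67)]
12. shoelace: 160.6049

Area of P2's cell: 160.6049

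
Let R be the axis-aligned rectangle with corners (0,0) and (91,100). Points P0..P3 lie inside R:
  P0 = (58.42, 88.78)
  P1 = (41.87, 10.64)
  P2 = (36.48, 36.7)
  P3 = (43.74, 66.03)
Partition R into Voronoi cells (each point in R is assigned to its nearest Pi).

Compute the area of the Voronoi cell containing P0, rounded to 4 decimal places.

Area of P0's cell: 1811.7437

1. box [0,91]×[0,100]: [(0, 0) (91, 0) (91, 100) (0, 100)]
2. ⊥bis P0·P1 via (50.145,49.71): [(0, 60.3307) (91, 41.0569) (91, 100) (0, 100)]  |A|=4486.8635
3. ⊥bis P0·P2 via (47.45,62.74): [(0, 82.7295) (91, 44.3935) (91, 100) (0, 100)]  |A|=3315.9048
4. ⊥bis P0·P3 via (51.08,77.405): [(91, 51.6456) (91, 100) (16.0639, 100)]  |A|=1811.7437
5. canonical 3-gon: [(91, 51.6456) (91, 100) (16.0639, 100)]
6. shoelace: 1811.7437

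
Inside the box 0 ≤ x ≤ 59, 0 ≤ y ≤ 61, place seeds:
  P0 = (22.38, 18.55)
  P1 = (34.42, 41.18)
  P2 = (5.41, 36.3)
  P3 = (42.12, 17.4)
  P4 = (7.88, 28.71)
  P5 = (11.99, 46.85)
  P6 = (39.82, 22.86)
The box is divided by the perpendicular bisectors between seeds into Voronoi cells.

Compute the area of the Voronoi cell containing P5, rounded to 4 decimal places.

Area of P5's cell: 512.6714

1. box [0,59]×[0,61]: [(0, 0) (59, 0) (59, 61) (0, 61)]
2. ⊥bis P5·P0 via (17.185,32.7): [(0, 26.3907) (59, 48.0519) (59, 61) (0, 61)]  |A|=1402.9432
3. ⊥bis P5·P1 via (23.205,44.015): [(0, 26.3907) (20.668, 33.9787) (27.4986, 61) (0, 61)]  |A|=729.1748
4. ⊥bis P5·P2 via (8.7,41.575): [(0, 47.0012) (20.6968, 34.0927) (27.4986, 61) (0, 61)]  |A|=514.8222
5. ⊥bis P5·P3 via (27.055,32.125): [(0, 47.0012) (20.6968, 34.0927) (27.4986, 61) (0, 61)]  |A|=514.8222
6. ⊥bis P5·P4 via (9.935,37.78): [(0, 47.0012) (17.5516, 36.0543) (20.9954, 35.274) (27.4986, 61) (0, 61)]  |A|=512.6714
7. ⊥bis P5·P6 via (25.905,34.855): [(0, 47.0012) (17.5516, 36.0543) (20.9954, 35.274) (27.4986, 61) (0, 61)]  |A|=512.6714
8. canonical 5-gon: [(0, 47.0012) (17.5516, 36.0543) (20.9954, 35.274) (27.4986, 61) (0, 61)]
9. shoelace: 512.6714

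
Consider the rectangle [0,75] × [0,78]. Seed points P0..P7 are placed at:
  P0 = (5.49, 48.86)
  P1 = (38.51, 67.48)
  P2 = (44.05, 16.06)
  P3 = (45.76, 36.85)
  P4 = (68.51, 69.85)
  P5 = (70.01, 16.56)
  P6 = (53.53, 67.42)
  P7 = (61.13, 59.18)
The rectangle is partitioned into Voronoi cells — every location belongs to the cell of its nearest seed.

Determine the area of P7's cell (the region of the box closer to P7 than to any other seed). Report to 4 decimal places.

1. box [0,75]×[0,78]: [(0, 0) (75, 0) (75, 78) (0, 78)]
2. ⊥bis P7·P0 via (33.31,54.02): [(43.3295, 0) (75, 0) (75, 78) (28.8622, 78)]  |A|=3034.5213
3. ⊥bis P7·P1 via (49.82,63.33): [(37.7064, 30.3168) (43.3295, 0) (75, 0) (75, 78) (55.2029, 78)]  |A|=2406.5184
4. ⊥bis P7·P2 via (52.59,37.62): [(41.9348, 41.8406) (75, 28.7433) (75, 78) (55.2029, 78)]  |A|=1172.2665
5. ⊥bis P7·P3 via (53.445,48.015): [(46.0645, 53.0951) (75, 33.1784) (75, 78) (55.2029, 78)]  |A|=894.99
6. ⊥bis P7·P4 via (64.82,64.515): [(53.2031, 72.5499) (46.0645, 53.0951) (75, 33.1784) (75, 57.4739)]  |A|=617.3396
7. ⊥bis P7·P5 via (65.57,37.87): [(53.2031, 72.5499) (46.0645, 53.0951) (67.5766, 38.2881) (75, 39.8348) (75, 57.4739)]  |A|=592.6332
8. ⊥bis P7·P6 via (57.33,63.3): [(61.2926, 66.9548) (46.1797, 53.0158) (67.5766, 38.2881) (75, 39.8348) (75, 57.4739)]  |A|=492.5702
9. canonical 5-gon: [(61.2926, 66.9548) (46.1797, 53.0158) (67.5766, 38.2881) (75, 39.8348) (75, 57.4739)]
10. shoelace: 492.5702

Area of P7's cell: 492.5702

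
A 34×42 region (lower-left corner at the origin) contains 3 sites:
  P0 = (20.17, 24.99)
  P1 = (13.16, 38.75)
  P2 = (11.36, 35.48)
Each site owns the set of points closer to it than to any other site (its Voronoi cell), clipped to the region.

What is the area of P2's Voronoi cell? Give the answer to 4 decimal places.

1. box [0,34]×[0,42]: [(0, 0) (34, 0) (34, 42) (0, 42)]
2. ⊥bis P2·P0 via (15.765,30.235): [(0, 16.9948) (29.7735, 42) (0, 42)]  |A|=372.246
3. ⊥bis P2·P1 via (12.26,37.115): [(0, 16.9948) (19.3258, 33.2256) (3.3856, 42) (0, 42)]  |A|=256.4764
4. canonical 4-gon: [(0, 16.9948) (19.3258, 33.2256) (3.3856, 42) (0, 42)]
5. shoelace: 256.4764

Area of P2's cell: 256.4764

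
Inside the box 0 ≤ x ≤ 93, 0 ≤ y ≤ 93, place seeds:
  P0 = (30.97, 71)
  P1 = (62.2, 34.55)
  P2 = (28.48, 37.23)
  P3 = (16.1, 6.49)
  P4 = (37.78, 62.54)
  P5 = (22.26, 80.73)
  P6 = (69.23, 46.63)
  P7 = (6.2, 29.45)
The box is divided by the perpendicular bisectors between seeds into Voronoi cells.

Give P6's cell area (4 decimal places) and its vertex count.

Area of P6's cell: 1879.1833 (4 vertices)

1. box [0,93]×[0,93]: [(0, 0) (93, 0) (93, 93) (0, 93)]
2. ⊥bis P6·P0 via (50.1,58.815): [(12.6373, 0) (93, 0) (93, 93) (71.8744, 93)]  |A|=4719.2044
3. ⊥bis P6·P1 via (65.715,40.59): [(45.8536, 52.1484) (93, 24.7114) (93, 93) (71.8744, 93)]  |A|=2041.2868
4. ⊥bis P6·P2 via (48.855,41.93): [(46.3266, 52.8909) (46.5978, 51.7153) (93, 24.7114) (93, 93) (71.8744, 93)]  |A|=2040.9081
5. ⊥bis P6·P3 via (42.665,26.56): [(46.3266, 52.8909) (46.5978, 51.7153) (93, 24.7114) (93, 93) (71.8744, 93)]  |A|=2040.9081
6. ⊥bis P6·P4 via (53.505,54.585): [(50.8125, 49.2626) (93, 24.7114) (93, 93) (72.9385, 93)]  |A|=1879.1833
7. ⊥bis P6·P5 via (45.745,63.68): [(50.8125, 49.2626) (93, 24.7114) (93, 93) (72.9385, 93)]  |A|=1879.1833
8. ⊥bis P6·P7 via (37.715,38.04): [(50.8125, 49.2626) (93, 24.7114) (93, 93) (72.9385, 93)]  |A|=1879.1833
9. canonical 4-gon: [(50.8125, 49.2626) (93, 24.7114) (93, 93) (72.9385, 93)]
10. shoelace: 1879.1833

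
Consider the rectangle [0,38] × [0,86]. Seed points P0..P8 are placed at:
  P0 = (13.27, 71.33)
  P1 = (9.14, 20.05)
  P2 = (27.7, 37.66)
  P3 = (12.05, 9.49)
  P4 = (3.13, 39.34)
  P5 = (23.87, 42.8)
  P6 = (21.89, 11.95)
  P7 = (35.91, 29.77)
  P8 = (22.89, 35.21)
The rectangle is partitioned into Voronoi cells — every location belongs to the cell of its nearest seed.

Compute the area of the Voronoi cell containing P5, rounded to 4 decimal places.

Area of P5's cell: 445.5851

1. box [0,38]×[0,86]: [(0, 0) (38, 0) (38, 86) (0, 86)]
2. ⊥bis P5·P0 via (18.57,57.065): [(0, 50.1655) (0, 0) (38, 0) (38, 64.284)]  |A|=2174.5409
3. ⊥bis P5·P1 via (16.505,31.425): [(0, 50.1655) (0, 42.1115) (38, 17.5076) (38, 64.284)]  |A|=1041.7778
4. ⊥bis P5·P2 via (25.785,40.23): [(0, 50.1655) (0, 42.1115) (15.1477, 32.3038) (38, 49.3318) (38, 64.284)]  |A|=678.1496
5. ⊥bis P5·P3 via (17.96,26.145): [(0, 50.1655) (0, 42.1115) (15.1477, 32.3038) (38, 49.3318) (38, 64.284)]  |A|=678.1496
6. ⊥bis P5·P4 via (13.5,41.07): [(11.2832, 54.3577) (14.94, 32.4383) (15.1477, 32.3038) (38, 49.3318) (38, 64.284)]  |A|=486.6604
7. ⊥bis P5·P6 via (22.88,27.375): [(11.2832, 54.3577) (14.94, 32.4383) (15.1477, 32.3038) (38, 49.3318) (38, 64.284)]  |A|=486.6604
8. ⊥bis P5·P7 via (29.89,36.285): [(11.2832, 54.3577) (14.94, 32.4383) (15.1477, 32.3038) (38, 49.3318) (38, 64.284)]  |A|=486.6604
9. ⊥bis P5·P8 via (23.38,39.005): [(11.2832, 54.3577) (13.6346, 40.2633) (24.0286, 38.9213) (38, 49.3318) (38, 64.284)]  |A|=445.5851
10. canonical 5-gon: [(11.2832, 54.3577) (13.6346, 40.2633) (24.0286, 38.9213) (38, 49.3318) (38, 64.284)]
11. shoelace: 445.5851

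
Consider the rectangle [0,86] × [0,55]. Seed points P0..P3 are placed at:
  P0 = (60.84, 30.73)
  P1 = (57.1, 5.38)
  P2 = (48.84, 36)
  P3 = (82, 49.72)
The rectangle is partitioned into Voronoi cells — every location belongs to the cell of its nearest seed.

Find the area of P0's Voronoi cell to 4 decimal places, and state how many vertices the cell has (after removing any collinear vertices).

Area of P0's cell: 728.1117 (4 vertices)

1. box [0,86]×[0,55]: [(0, 0) (86, 0) (86, 55) (0, 55)]
2. ⊥bis P0·P1 via (58.97,18.055): [(0, 26.7551) (86, 14.0671) (86, 55) (0, 55)]  |A|=2974.6431
3. ⊥bis P0·P2 via (54.84,33.365): [(48.7768, 19.5588) (86, 14.0671) (86, 55) (64.3414, 55)]  |A|=1145.6294
4. ⊥bis P0·P3 via (71.42,40.225): [(62.3104, 50.3755) (48.7768, 19.5588) (86, 14.0671) (86, 23.9789)]  |A|=728.1117
5. canonical 4-gon: [(62.3104, 50.3755) (48.7768, 19.5588) (86, 14.0671) (86, 23.9789)]
6. shoelace: 728.1117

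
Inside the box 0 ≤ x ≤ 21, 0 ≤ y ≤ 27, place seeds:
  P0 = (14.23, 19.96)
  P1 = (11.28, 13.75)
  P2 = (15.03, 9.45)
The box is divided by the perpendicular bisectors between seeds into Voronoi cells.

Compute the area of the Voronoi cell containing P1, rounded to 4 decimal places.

1. box [0,21]×[0,27]: [(0, 0) (21, 0) (21, 27) (0, 27)]
2. ⊥bis P1·P0 via (12.755,16.855): [(0, 22.9141) (0, 0) (21, 0) (21, 12.9383)]  |A|=376.4505
3. ⊥bis P1·P2 via (13.155,11.6): [(16.9148, 14.8789) (0, 22.9141) (0, 0.1276)]  |A|=192.715
4. canonical 3-gon: [(16.9148, 14.8789) (0, 22.9141) (0, 0.1276)]
5. shoelace: 192.715

Area of P1's cell: 192.7150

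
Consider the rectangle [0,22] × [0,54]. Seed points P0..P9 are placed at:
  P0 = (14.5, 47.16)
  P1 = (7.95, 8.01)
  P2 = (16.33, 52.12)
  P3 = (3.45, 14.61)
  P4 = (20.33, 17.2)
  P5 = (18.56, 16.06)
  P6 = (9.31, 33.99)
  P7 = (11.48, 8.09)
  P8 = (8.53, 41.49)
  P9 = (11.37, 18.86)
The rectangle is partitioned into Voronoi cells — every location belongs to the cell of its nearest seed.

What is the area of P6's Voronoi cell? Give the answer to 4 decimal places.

1. box [0,22]×[0,54]: [(0, 0) (22, 0) (22, 54) (0, 54)]
2. ⊥bis P6·P0 via (11.905,40.575): [(0, 45.2665) (0, 0) (22, 0) (22, 36.5968)]  |A|=900.4961
3. ⊥bis P6·P1 via (8.63,21): [(0, 45.2665) (0, 21.4518) (22, 20.3001) (22, 36.5968)]  |A|=441.2255
4. ⊥bis P6·P2 via (12.82,43.055): [(0, 45.2665) (0, 21.4518) (22, 20.3001) (22, 36.5968)]  |A|=441.2255
5. ⊥bis P6·P3 via (6.38,24.3): [(0, 45.2665) (0, 26.2291) (19.1076, 20.4515) (22, 20.3001) (22, 36.5968)]  |A|=395.5835
6. ⊥bis P6·P4 via (14.82,25.595): [(0, 45.2665) (0, 26.2291) (10.8073, 22.9613) (22, 30.3075) (22, 36.5968)]  |A|=336.5771
7. ⊥bis P6·P5 via (13.935,25.025): [(0, 45.2665) (0, 26.2291) (10.2572, 23.1276) (14.0123, 25.0649) (22, 30.3075) (22, 36.5968)]  |A|=335.7319
8. ⊥bis P6·P7 via (10.395,21.04): [(0, 45.2665) (0, 26.2291) (10.2572, 23.1276) (14.0123, 25.0649) (22, 30.3075) (22, 36.5968)]  |A|=335.7319
9. ⊥bis P6·P8 via (8.92,37.74): [(16.9736, 38.5776) (0, 36.8123) (0, 26.2291) (10.2572, 23.1276) (14.0123, 25.0649) (22, 30.3075) (22, 36.5968)]  |A|=263.983
10. ⊥bis P6·P9 via (10.34,26.425): [(16.9736, 38.5776) (0, 36.8123) (0, 26.2291) (2.7637, 25.3935) (17.5882, 27.4119) (22, 30.3075) (22, 36.5968)]  |A|=238.6829
11. canonical 7-gon: [(16.9736, 38.5776) (0, 36.8123) (0, 26.2291) (2.7637, 25.3935) (17.5882, 27.4119) (22, 30.3075) (22, 36.5968)]
12. shoelace: 238.6829

Area of P6's cell: 238.6829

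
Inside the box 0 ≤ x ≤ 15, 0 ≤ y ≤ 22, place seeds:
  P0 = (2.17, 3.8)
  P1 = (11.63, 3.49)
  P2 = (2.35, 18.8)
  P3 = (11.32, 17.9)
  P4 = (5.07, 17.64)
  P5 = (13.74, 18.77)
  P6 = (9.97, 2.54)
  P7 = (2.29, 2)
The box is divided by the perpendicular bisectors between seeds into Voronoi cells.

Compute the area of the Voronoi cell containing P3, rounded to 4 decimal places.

1. box [0,15]×[0,22]: [(0, 0) (15, 0) (15, 22) (0, 22)]
2. ⊥bis P3·P0 via (6.745,10.85): [(0, 15.2271) (15, 5.493) (15, 22) (0, 22)]  |A|=174.5992
3. ⊥bis P3·P1 via (11.475,10.695): [(0, 15.2271) (7.128, 10.6015) (15, 10.7708) (15, 22) (0, 22)]  |A|=153.8257
4. ⊥bis P3·P2 via (6.835,18.35): [(6.123, 11.2536) (7.128, 10.6015) (15, 10.7708) (15, 22) (7.2012, 22)]  |A|=94.397
5. ⊥bis P3·P4 via (8.195,17.77): [(8.492, 10.6308) (15, 10.7708) (15, 22) (8.019, 22)]  |A|=76.2237
6. ⊥bis P3·P5 via (12.53,18.335): [(8.492, 10.6308) (15, 10.7708) (15, 11.4644) (11.2124, 22) (8.019, 22)]  |A|=56.2715
7. ⊥bis P3·P6 via (10.645,10.22): [(8.492, 10.6308) (15, 10.7708) (15, 11.4644) (11.2124, 22) (8.019, 22)]  |A|=56.2715
8. ⊥bis P3·P7 via (6.805,9.95): [(8.492, 10.6308) (15, 10.7708) (15, 11.4644) (11.2124, 22) (8.019, 22)]  |A|=56.2715
9. canonical 5-gon: [(8.492, 10.6308) (15, 10.7708) (15, 11.4644) (11.2124, 22) (8.019, 22)]
10. shoelace: 56.2715

Area of P3's cell: 56.2715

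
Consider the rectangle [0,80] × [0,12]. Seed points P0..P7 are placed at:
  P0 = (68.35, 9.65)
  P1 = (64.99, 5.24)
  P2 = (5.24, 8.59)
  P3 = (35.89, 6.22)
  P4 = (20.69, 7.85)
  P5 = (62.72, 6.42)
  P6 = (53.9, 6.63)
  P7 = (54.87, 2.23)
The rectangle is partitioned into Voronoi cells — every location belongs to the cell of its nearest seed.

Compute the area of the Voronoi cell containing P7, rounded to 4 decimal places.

Area of P7's cell: 58.8676

1. box [0,80]×[0,12]: [(0, 0) (80, 0) (80, 12) (0, 12)]
2. ⊥bis P7·P0 via (61.61,5.94): [(0, 0) (64.8796, 0) (58.2743, 12) (0, 12)]  |A|=738.9237
3. ⊥bis P7·P1 via (59.93,3.735): [(0, 0) (61.0409, 0) (57.4717, 12) (0, 12)]  |A|=711.0758
4. ⊥bis P7·P2 via (30.055,5.41): [(29.3617, 0) (61.0409, 0) (57.4717, 12) (30.8995, 12)]  |A|=349.5085
5. ⊥bis P7·P3 via (45.38,4.225): [(44.4918, 0) (61.0409, 0) (57.4717, 12) (47.0145, 12)]  |A|=162.0381
6. ⊥bis P7·P4 via (37.78,5.04): [(44.4918, 0) (61.0409, 0) (57.4717, 12) (47.0145, 12)]  |A|=162.0381
7. ⊥bis P7·P5 via (58.795,4.325): [(44.4918, 0) (61.0409, 0) (60.9621, 0.2649) (54.6984, 12) (47.0145, 12)]  |A|=145.7655
8. ⊥bis P7·P6 via (54.385,4.43): [(44.9876, 2.3583) (44.4918, 0) (61.0409, 0) (60.9621, 0.2649) (58.2806, 5.2888)]  |A|=58.8676
9. canonical 5-gon: [(44.9876, 2.3583) (44.4918, 0) (61.0409, 0) (60.9621, 0.2649) (58.2806, 5.2888)]
10. shoelace: 58.8676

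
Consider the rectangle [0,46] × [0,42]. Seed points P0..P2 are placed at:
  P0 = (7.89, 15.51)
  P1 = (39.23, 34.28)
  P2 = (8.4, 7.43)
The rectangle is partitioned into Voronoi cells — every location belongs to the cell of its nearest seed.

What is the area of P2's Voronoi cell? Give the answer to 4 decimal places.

Area of P2's cell: 439.1092

1. box [0,46]×[0,42]: [(0, 0) (46, 0) (46, 42) (0, 42)]
2. ⊥bis P2·P0 via (8.145,11.47): [(0, 10.9559) (0, 0) (46, 0) (46, 13.8594)]  |A|=570.751
3. ⊥bis P2·P1 via (23.815,20.855): [(30.7461, 12.8966) (0, 10.9559) (0, 0) (41.9777, 0)]  |A|=439.1092
4. canonical 4-gon: [(30.7461, 12.8966) (0, 10.9559) (0, 0) (41.9777, 0)]
5. shoelace: 439.1092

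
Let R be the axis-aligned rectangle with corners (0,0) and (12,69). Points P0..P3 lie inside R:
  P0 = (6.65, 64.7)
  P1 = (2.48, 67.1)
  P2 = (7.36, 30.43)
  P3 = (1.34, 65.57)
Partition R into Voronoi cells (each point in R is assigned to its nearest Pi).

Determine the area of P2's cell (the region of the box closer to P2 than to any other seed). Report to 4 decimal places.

Area of P2's cell: 570.4397

1. box [0,12]×[0,69]: [(0, 0) (12, 0) (12, 69) (0, 69)]
2. ⊥bis P2·P0 via (7.005,47.565): [(0, 47.4199) (0, 0) (12, 0) (12, 47.6685)]  |A|=570.5301
3. ⊥bis P2·P1 via (4.92,48.765): [(0, 47.4199) (0, 0) (12, 0) (12, 47.6685)]  |A|=570.5301
4. ⊥bis P2·P3 via (4.35,48): [(1.0962, 47.4426) (0, 47.2548) (0, 0) (12, 0) (12, 47.6685)]  |A|=570.4397
5. canonical 5-gon: [(1.0962, 47.4426) (0, 47.2548) (0, 0) (12, 0) (12, 47.6685)]
6. shoelace: 570.4397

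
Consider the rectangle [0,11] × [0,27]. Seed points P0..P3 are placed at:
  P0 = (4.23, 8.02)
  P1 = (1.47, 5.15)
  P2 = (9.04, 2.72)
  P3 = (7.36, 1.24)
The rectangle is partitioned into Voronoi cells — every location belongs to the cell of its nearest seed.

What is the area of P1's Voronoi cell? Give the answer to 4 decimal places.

1. box [0,11]×[0,27]: [(0, 0) (11, 0) (11, 27) (0, 27)]
2. ⊥bis P1·P0 via (2.85,6.585): [(0, 9.3258) (0, 0) (9.6974, 0)]  |A|=45.2181
3. ⊥bis P1·P2 via (5.255,3.935): [(5.3377, 4.1926) (0, 9.3258) (0, 0) (3.9918, 0)]  |A|=33.2573
4. ⊥bis P1·P3 via (4.415,3.195): [(5.1787, 4.3455) (0, 9.3258) (0, 0) (2.294, 0)]  |A|=29.1323
5. canonical 4-gon: [(5.1787, 4.3455) (0, 9.3258) (0, 0) (2.294, 0)]
6. shoelace: 29.1323

Area of P1's cell: 29.1323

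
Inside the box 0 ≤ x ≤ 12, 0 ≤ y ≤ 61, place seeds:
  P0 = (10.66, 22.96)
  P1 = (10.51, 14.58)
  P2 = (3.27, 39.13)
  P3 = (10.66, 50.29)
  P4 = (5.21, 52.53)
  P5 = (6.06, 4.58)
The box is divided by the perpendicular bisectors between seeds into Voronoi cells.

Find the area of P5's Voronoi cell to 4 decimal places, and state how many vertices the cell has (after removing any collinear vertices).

Area of P5's cell: 127.1619 (4 vertices)

1. box [0,12]×[0,61]: [(0, 0) (12, 0) (12, 61) (0, 61)]
2. ⊥bis P5·P0 via (8.36,13.77): [(0, 15.8623) (0, 0) (12, 0) (12, 12.859)]  |A|=172.3277
3. ⊥bis P5·P1 via (8.285,9.58): [(0, 13.2668) (0, 0) (12, 0) (12, 7.9268)]  |A|=127.1619
4. ⊥bis P5·P2 via (4.665,21.855): [(0, 13.2668) (0, 0) (12, 0) (12, 7.9268)]  |A|=127.1619
5. ⊥bis P5·P3 via (8.36,27.435): [(0, 13.2668) (0, 0) (12, 0) (12, 7.9268)]  |A|=127.1619
6. ⊥bis P5·P4 via (5.635,28.555): [(0, 13.2668) (0, 0) (12, 0) (12, 7.9268)]  |A|=127.1619
7. canonical 4-gon: [(0, 13.2668) (0, 0) (12, 0) (12, 7.9268)]
8. shoelace: 127.1619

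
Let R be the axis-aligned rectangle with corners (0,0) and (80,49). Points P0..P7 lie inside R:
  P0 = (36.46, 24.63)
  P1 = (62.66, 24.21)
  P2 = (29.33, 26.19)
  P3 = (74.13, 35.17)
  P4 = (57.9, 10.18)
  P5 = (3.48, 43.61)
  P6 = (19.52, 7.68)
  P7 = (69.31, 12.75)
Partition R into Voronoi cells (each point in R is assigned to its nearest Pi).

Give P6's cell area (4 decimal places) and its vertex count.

Area of P6's cell: 700.4035 (6 vertices)

1. box [0,80]×[0,49]: [(0, 0) (80, 0) (80, 49) (0, 49)]
2. ⊥bis P6·P0 via (27.99,16.155): [(0, 44.1285) (0, 0) (44.1545, 0)]  |A|=974.2364
3. ⊥bis P6·P1 via (41.09,15.945): [(0, 44.1285) (0, 0) (44.1545, 0)]  |A|=974.2364
4. ⊥bis P6·P2 via (24.425,16.935): [(30.3533, 13.7931) (0, 29.8799) (0, 0) (44.1545, 0)]  |A|=757.99
5. ⊥bis P6·P3 via (46.825,21.425): [(30.3533, 13.7931) (0, 29.8799) (0, 0) (44.1545, 0)]  |A|=757.99
6. ⊥bis P6·P4 via (38.71,8.93): [(38.9531, 5.1984) (30.3533, 13.7931) (0, 29.8799) (0, 0) (39.2917, 0)]  |A|=745.3504
7. ⊥bis P6·P5 via (11.5,25.645): [(38.9531, 5.1984) (30.3533, 13.7931) (9.5951, 24.7946) (0, 20.5111) (0, 0) (39.2917, 0)]  |A|=700.4035
8. ⊥bis P6·P7 via (44.415,10.215): [(38.9531, 5.1984) (30.3533, 13.7931) (9.5951, 24.7946) (0, 20.5111) (0, 0) (39.2917, 0)]  |A|=700.4035
9. canonical 6-gon: [(38.9531, 5.1984) (30.3533, 13.7931) (9.5951, 24.7946) (0, 20.5111) (0, 0) (39.2917, 0)]
10. shoelace: 700.4035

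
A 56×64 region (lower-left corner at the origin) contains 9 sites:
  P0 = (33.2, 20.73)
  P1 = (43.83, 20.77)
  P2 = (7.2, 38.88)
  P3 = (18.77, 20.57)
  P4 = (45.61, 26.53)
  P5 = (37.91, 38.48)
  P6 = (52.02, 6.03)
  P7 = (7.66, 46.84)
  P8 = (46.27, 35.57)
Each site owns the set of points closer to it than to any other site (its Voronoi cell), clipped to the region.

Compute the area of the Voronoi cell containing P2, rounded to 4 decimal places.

Area of P2's cell: 315.5965

1. box [0,56]×[0,64]: [(0, 0) (56, 0) (56, 64) (0, 64)]
2. ⊥bis P2·P0 via (20.2,29.805): [(0, 0.8684) (44.0707, 64) (0, 64)]  |A|=1391.129
3. ⊥bis P2·P1 via (25.515,29.825): [(0, 0.8684) (38.3829, 55.8521) (42.4112, 64) (0, 64)]  |A|=1384.3684
4. ⊥bis P2·P3 via (12.985,29.725): [(0, 21.5198) (25.7946, 37.8193) (38.3829, 55.8521) (42.4112, 64) (0, 64)]  |A|=1118.0197
5. ⊥bis P2·P4 via (26.405,32.705): [(0, 21.5198) (25.7946, 37.8193) (29.9748, 43.8074) (36.4673, 64) (0, 64)]  |A|=1048.014
6. ⊥bis P2·P5 via (22.555,38.68): [(0, 21.5198) (22.5168, 35.7481) (22.8848, 64) (0, 64)]  |A|=801.5283
7. ⊥bis P2·P6 via (29.61,22.455): [(0, 21.5198) (22.5168, 35.7481) (22.8848, 64) (0, 64)]  |A|=801.5283
8. ⊥bis P2·P7 via (7.43,42.86): [(0, 43.2894) (0, 21.5198) (22.5168, 35.7481) (22.598, 41.9835)]  |A|=315.5965
9. ⊥bis P2·P8 via (26.735,37.225): [(0, 43.2894) (0, 21.5198) (22.5168, 35.7481) (22.598, 41.9835)]  |A|=315.5965
10. canonical 4-gon: [(0, 43.2894) (0, 21.5198) (22.5168, 35.7481) (22.598, 41.9835)]
11. shoelace: 315.5965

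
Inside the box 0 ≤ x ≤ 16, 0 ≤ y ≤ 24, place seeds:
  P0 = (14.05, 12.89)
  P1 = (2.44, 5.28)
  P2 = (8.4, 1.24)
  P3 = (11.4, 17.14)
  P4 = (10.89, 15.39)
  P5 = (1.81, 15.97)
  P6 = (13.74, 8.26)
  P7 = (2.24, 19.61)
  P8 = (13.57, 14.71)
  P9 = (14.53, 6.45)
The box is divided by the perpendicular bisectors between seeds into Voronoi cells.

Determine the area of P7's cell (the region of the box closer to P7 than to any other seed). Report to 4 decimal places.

1. box [0,16]×[0,24]: [(0, 0) (16, 0) (16, 24) (0, 24)]
2. ⊥bis P7·P0 via (8.145,16.25): [(0, 1.9356) (12.5548, 24) (0, 24)]  |A|=138.507
3. ⊥bis P7·P1 via (2.34,12.445): [(0, 12.4123) (6.0091, 12.4962) (12.5548, 24) (0, 24)]  |A|=107.0295
4. ⊥bis P7·P2 via (5.32,10.425): [(0, 12.4123) (6.0091, 12.4962) (12.5548, 24) (0, 24)]  |A|=107.0295
5. ⊥bis P7·P3 via (6.82,18.375): [(0, 12.4123) (5.2319, 12.4854) (8.3368, 24) (0, 24)]  |A|=78.31
6. ⊥bis P7·P4 via (6.565,17.5): [(0, 12.4123) (4.1109, 12.4697) (6.6076, 17.5873) (8.3368, 24) (0, 24)]  |A|=75.4613
7. ⊥bis P7·P5 via (2.025,17.79): [(0, 18.0292) (6.4514, 17.2671) (6.6076, 17.5873) (8.3368, 24) (0, 24)]  |A|=47.5493
8. ⊥bis P7·P6 via (7.99,13.935): [(0, 18.0292) (6.4514, 17.2671) (6.6076, 17.5873) (8.3368, 24) (0, 24)]  |A|=47.5493
9. ⊥bis P7·P8 via (7.905,17.16): [(0, 18.0292) (6.4514, 17.2671) (6.6076, 17.5873) (8.3368, 24) (0, 24)]  |A|=47.5493
10. ⊥bis P7·P9 via (8.385,13.03): [(0, 18.0292) (6.4514, 17.2671) (6.6076, 17.5873) (8.3368, 24) (0, 24)]  |A|=47.5493
11. canonical 5-gon: [(0, 18.0292) (6.4514, 17.2671) (6.6076, 17.5873) (8.3368, 24) (0, 24)]
12. shoelace: 47.5493

Area of P7's cell: 47.5493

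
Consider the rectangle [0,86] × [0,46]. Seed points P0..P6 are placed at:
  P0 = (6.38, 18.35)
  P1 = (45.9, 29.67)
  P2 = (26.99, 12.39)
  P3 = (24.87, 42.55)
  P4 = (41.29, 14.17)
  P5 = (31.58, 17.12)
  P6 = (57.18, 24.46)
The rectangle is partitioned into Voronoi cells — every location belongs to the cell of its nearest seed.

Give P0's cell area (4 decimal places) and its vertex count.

Area of P0's cell: 589.8835 (5 vertices)

1. box [0,86]×[0,46]: [(0, 0) (86, 0) (86, 46) (0, 46)]
2. ⊥bis P0·P1 via (26.14,24.01): [(0, 0) (33.0174, 0) (19.8412, 46) (0, 46)]  |A|=1215.7479
3. ⊥bis P0·P2 via (16.685,15.37): [(0, 0) (12.2403, 0) (22.6783, 36.0953) (19.8412, 46) (0, 46)]  |A|=840.7713
4. ⊥bis P0·P3 via (15.625,30.45): [(0, 42.3883) (0, 0) (12.2403, 0) (20.0649, 27.0577)]  |A|=590.8547
5. ⊥bis P0·P4 via (23.835,16.26): [(0, 42.3883) (0, 0) (12.2403, 0) (20.0649, 27.0577)]  |A|=590.8547
6. ⊥bis P0·P5 via (18.98,17.735): [(19.4577, 27.5216) (0, 42.3883) (0, 0) (12.2403, 0) (19.3071, 24.4375)]  |A|=589.8835
7. ⊥bis P0·P6 via (31.78,21.405): [(19.4577, 27.5216) (0, 42.3883) (0, 0) (12.2403, 0) (19.3071, 24.4375)]  |A|=589.8835
8. canonical 5-gon: [(19.4577, 27.5216) (0, 42.3883) (0, 0) (12.2403, 0) (19.3071, 24.4375)]
9. shoelace: 589.8835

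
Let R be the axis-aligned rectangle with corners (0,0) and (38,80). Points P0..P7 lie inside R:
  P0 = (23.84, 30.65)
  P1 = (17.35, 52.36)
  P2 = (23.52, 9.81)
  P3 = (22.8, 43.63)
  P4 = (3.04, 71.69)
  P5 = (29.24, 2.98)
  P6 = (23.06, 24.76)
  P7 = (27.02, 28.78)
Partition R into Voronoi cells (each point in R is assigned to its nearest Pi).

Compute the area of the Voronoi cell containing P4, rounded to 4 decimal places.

Area of P4's cell: 439.9505

1. box [0,38]×[0,80]: [(0, 0) (38, 0) (38, 80) (0, 80)]
2. ⊥bis P4·P0 via (13.44,51.17): [(0, 44.3583) (38, 63.6176) (38, 80) (0, 80)]  |A|=988.4585
3. ⊥bis P4·P1 via (10.195,62.025): [(0, 54.4776) (34.4757, 80) (0, 80)]  |A|=439.9505
4. ⊥bis P4·P2 via (13.28,40.75): [(0, 54.4776) (34.4757, 80) (0, 80)]  |A|=439.9505
5. ⊥bis P4·P3 via (12.92,57.66): [(0, 54.4776) (34.4757, 80) (0, 80)]  |A|=439.9505
6. ⊥bis P4·P5 via (16.14,37.335): [(0, 54.4776) (34.4757, 80) (0, 80)]  |A|=439.9505
7. ⊥bis P4·P6 via (13.05,48.225): [(0, 54.4776) (34.4757, 80) (0, 80)]  |A|=439.9505
8. ⊥bis P4·P7 via (15.03,50.235): [(0, 54.4776) (34.4757, 80) (0, 80)]  |A|=439.9505
9. canonical 3-gon: [(0, 54.4776) (34.4757, 80) (0, 80)]
10. shoelace: 439.9505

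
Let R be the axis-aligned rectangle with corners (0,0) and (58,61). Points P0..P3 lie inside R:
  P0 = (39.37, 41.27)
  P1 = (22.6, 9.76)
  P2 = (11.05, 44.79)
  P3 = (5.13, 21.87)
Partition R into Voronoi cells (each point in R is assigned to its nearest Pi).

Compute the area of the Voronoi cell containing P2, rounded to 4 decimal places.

Area of P2's cell: 735.0044

1. box [0,58]×[0,61]: [(0, 0) (58, 0) (58, 61) (0, 61)]
2. ⊥bis P2·P0 via (25.21,43.03): [(0, 0) (19.8616, 0) (27.4436, 61) (0, 61)]  |A|=1442.8085
3. ⊥bis P2·P1 via (16.825,27.275): [(0, 21.7275) (23.5264, 29.4846) (27.4436, 61) (0, 61)]  |A|=894.4178
4. ⊥bis P2·P3 via (8.09,33.33): [(0, 35.4196) (23.2855, 29.4052) (23.5264, 29.4846) (27.4436, 61) (0, 61)]  |A|=735.0044
5. canonical 5-gon: [(0, 35.4196) (23.2855, 29.4052) (23.5264, 29.4846) (27.4436, 61) (0, 61)]
6. shoelace: 735.0044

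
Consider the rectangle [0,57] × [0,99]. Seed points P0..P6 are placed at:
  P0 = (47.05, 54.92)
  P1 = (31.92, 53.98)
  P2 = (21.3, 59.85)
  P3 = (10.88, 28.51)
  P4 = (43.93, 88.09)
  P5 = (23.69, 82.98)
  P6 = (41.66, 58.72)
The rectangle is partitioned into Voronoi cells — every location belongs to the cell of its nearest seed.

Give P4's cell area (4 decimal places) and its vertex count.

1. box [0,57]×[0,99]: [(0, 0) (57, 0) (57, 99) (0, 99)]
2. ⊥bis P4·P0 via (45.49,71.505): [(0, 67.2262) (57, 72.5876) (57, 99) (0, 99)]  |A|=1658.3064
3. ⊥bis P4·P1 via (37.925,71.035): [(0, 84.3882) (38.4664, 70.8444) (57, 72.5876) (57, 99) (0, 99)]  |A|=1328.2243
4. ⊥bis P4·P2 via (32.615,73.97): [(34.9864, 72.0697) (38.4664, 70.8444) (57, 72.5876) (57, 99) (1.38, 99)]  |A|=1054.0352
5. ⊥bis P4·P3 via (27.405,58.3): [(34.9864, 72.0697) (38.4664, 70.8444) (57, 72.5876) (57, 99) (1.38, 99)]  |A|=1054.0352
6. ⊥bis P4·P5 via (33.81,85.535): [(37.4265, 71.2105) (38.4664, 70.8444) (57, 72.5876) (57, 99) (30.4105, 99)]  |A|=632.245
7. ⊥bis P4·P6 via (42.795,73.405): [(36.7546, 73.8719) (55.3628, 72.4336) (57, 72.5876) (57, 99) (30.4105, 99)]  |A|=604.0471
8. canonical 5-gon: [(36.7546, 73.8719) (55.3628, 72.4336) (57, 72.5876) (57, 99) (30.4105, 99)]
9. shoelace: 604.0471

Area of P4's cell: 604.0471 (5 vertices)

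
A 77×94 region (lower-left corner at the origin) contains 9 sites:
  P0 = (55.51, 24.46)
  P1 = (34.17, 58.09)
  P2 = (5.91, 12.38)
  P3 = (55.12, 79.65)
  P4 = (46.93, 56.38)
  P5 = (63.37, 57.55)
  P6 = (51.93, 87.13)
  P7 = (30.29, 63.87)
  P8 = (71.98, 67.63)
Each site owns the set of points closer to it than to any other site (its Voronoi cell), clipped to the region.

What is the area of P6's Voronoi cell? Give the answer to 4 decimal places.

1. box [0,77]×[0,94]: [(0, 0) (77, 0) (77, 94) (0, 94)]
2. ⊥bis P6·P0 via (53.72,55.795): [(0, 52.7263) (77, 57.1249) (77, 94) (0, 94)]  |A|=3008.7316
3. ⊥bis P6·P1 via (43.05,72.61): [(69.1075, 56.674) (77, 57.1249) (77, 94) (8.0745, 94)]  |A|=1431.8756
4. ⊥bis P6·P2 via (28.92,49.755): [(69.1075, 56.674) (77, 57.1249) (77, 94) (8.0745, 94)]  |A|=1431.8756
5. ⊥bis P6·P3 via (53.525,83.39): [(36.9686, 76.3292) (77, 93.4014) (77, 94) (8.0745, 94)]  |A|=620.9665
6. ⊥bis P6·P4 via (49.43,71.755): [(36.9686, 76.3292) (77, 93.4014) (77, 94) (8.0745, 94)]  |A|=620.9665
7. ⊥bis P6·P5 via (57.65,72.34): [(36.9686, 76.3292) (77, 93.4014) (77, 94) (8.0745, 94)]  |A|=620.9665
8. ⊥bis P6·P7 via (41.11,75.5): [(39.1972, 77.2796) (77, 93.4014) (77, 94) (21.2251, 94)]  |A|=477.604
9. ⊥bis P6·P8 via (61.955,77.38): [(39.1972, 77.2796) (77, 93.4014) (77, 94) (21.2251, 94)]  |A|=477.604
10. canonical 4-gon: [(39.1972, 77.2796) (77, 93.4014) (77, 94) (21.2251, 94)]
11. shoelace: 477.604

Area of P6's cell: 477.6040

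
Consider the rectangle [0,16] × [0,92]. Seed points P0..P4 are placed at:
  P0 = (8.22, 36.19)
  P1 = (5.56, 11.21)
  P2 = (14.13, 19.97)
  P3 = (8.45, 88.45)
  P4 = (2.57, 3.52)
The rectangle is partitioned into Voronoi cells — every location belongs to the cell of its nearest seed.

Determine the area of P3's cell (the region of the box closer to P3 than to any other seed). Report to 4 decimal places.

1. box [0,16]×[0,92]: [(0, 0) (16, 0) (16, 92) (0, 92)]
2. ⊥bis P3·P0 via (8.335,62.32): [(0, 62.3567) (16, 62.2863) (16, 92) (0, 92)]  |A|=474.8564
3. ⊥bis P3·P1 via (7.005,49.83): [(0, 62.3567) (16, 62.2863) (16, 92) (0, 92)]  |A|=474.8564
4. ⊥bis P3·P2 via (11.29,54.21): [(0, 62.3567) (16, 62.2863) (16, 92) (0, 92)]  |A|=474.8564
5. ⊥bis P3·P4 via (5.51,45.985): [(0, 62.3567) (16, 62.2863) (16, 92) (0, 92)]  |A|=474.8564
6. canonical 4-gon: [(0, 62.3567) (16, 62.2863) (16, 92) (0, 92)]
7. shoelace: 474.8564

Area of P3's cell: 474.8564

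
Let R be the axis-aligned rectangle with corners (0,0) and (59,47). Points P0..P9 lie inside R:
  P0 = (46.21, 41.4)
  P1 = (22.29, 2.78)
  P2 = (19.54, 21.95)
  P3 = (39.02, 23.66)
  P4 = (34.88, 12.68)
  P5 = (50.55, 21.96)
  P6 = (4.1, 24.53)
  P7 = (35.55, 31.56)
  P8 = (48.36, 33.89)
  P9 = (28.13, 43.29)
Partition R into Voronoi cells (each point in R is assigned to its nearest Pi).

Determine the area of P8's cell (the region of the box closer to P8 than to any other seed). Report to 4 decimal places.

1. box [0,59]×[0,47]: [(0, 0) (59, 0) (59, 47) (0, 47)]
2. ⊥bis P8·P0 via (47.285,37.645): [(0, 24.108) (0, 0) (59, 0) (59, 40.9988)]  |A|=1920.6519
3. ⊥bis P8·P1 via (35.325,18.335): [(21.195, 30.1758) (57.2046, 0) (59, 0) (59, 40.9988)]  |A|=802.0682
4. ⊥bis P8·P2 via (33.95,27.92): [(31.7621, 33.201) (39.3016, 15.0026) (57.2046, 0) (59, 0) (59, 40.9988)]  |A|=694.5121
5. ⊥bis P8·P3 via (43.69,28.775): [(37.1521, 34.7441) (59, 14.797) (59, 40.9988)]  |A|=286.2279
6. ⊥bis P8·P4 via (41.62,23.285): [(37.1521, 34.7441) (59, 14.797) (59, 40.9988)]  |A|=286.2279
7. ⊥bis P8·P5 via (49.455,27.925): [(37.1521, 34.7441) (45.4302, 27.1862) (59, 29.6772) (59, 40.9988)]  |A|=185.2672
8. ⊥bis P8·P6 via (26.23,29.21): [(37.1521, 34.7441) (45.4302, 27.1862) (59, 29.6772) (59, 40.9988)]  |A|=185.2672
9. ⊥bis P8·P7 via (41.955,32.725): [(41.3682, 35.9511) (42.471, 29.8879) (45.4302, 27.1862) (59, 29.6772) (59, 40.9988)]  |A|=171.8202
10. ⊥bis P8·P9 via (38.245,38.59): [(41.3682, 35.9511) (42.471, 29.8879) (45.4302, 27.1862) (59, 29.6772) (59, 40.9988)]  |A|=171.8202
11. canonical 5-gon: [(41.3682, 35.9511) (42.471, 29.8879) (45.4302, 27.1862) (59, 29.6772) (59, 40.9988)]
12. shoelace: 171.8202

Area of P8's cell: 171.8202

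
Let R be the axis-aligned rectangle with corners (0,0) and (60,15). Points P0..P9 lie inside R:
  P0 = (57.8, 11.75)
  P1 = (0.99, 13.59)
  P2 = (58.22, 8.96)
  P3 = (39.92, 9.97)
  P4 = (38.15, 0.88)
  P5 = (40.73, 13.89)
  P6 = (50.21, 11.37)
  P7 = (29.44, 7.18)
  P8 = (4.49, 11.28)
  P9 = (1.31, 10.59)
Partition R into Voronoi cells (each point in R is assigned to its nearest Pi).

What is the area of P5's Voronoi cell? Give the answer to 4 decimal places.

Area of P5's cell: 35.9795

1. box [0,60]×[0,15]: [(0, 0) (60, 0) (60, 15) (0, 15)]
2. ⊥bis P5·P0 via (49.265,12.82): [(0, 0) (47.6578, 0) (49.5383, 15) (0, 15)]  |A|=728.9708
3. ⊥bis P5·P1 via (20.86,13.74): [(20.9637, 0) (47.6578, 0) (49.5383, 15) (20.8505, 15)]  |A|=415.3642
4. ⊥bis P5·P2 via (49.475,11.425): [(20.9637, 0) (46.2546, 0) (48.7818, 8.9658) (49.5383, 15) (20.8505, 15)]  |A|=409.0736
5. ⊥bis P5·P3 via (40.325,11.93): [(48.9305, 10.1518) (49.5383, 15) (25.4677, 15)]  |A|=58.3492
6. ⊥bis P5·P4 via (39.44,7.385): [(48.9305, 10.1518) (49.5383, 15) (25.4677, 15)]  |A|=58.3492
7. ⊥bis P5·P6 via (45.47,12.63): [(45.0257, 10.9587) (46.1, 15) (25.4677, 15)]  |A|=41.6909
8. ⊥bis P5·P7 via (35.085,10.535): [(33.4062, 13.3596) (45.0257, 10.9587) (46.1, 15) (32.4313, 15)]  |A|=35.9795
9. ⊥bis P5·P8 via (22.61,12.585): [(33.4062, 13.3596) (45.0257, 10.9587) (46.1, 15) (32.4313, 15)]  |A|=35.9795
10. ⊥bis P5·P9 via (21.02,12.24): [(33.4062, 13.3596) (45.0257, 10.9587) (46.1, 15) (32.4313, 15)]  |A|=35.9795
11. canonical 4-gon: [(33.4062, 13.3596) (45.0257, 10.9587) (46.1, 15) (32.4313, 15)]
12. shoelace: 35.9795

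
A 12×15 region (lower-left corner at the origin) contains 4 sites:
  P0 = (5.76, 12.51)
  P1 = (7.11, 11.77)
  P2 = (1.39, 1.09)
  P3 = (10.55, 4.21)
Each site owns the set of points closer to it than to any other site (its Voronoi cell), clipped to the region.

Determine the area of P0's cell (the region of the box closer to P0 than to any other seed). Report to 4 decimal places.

Area of P0's cell: 44.7488

1. box [0,12]×[0,15]: [(0, 0) (12, 0) (12, 15) (0, 15)]
2. ⊥bis P0·P1 via (6.435,12.14): [(0, 0.4005) (8.0027, 15) (0, 15)]  |A|=58.4178
3. ⊥bis P0·P2 via (3.575,6.8): [(0, 8.168) (3.5195, 6.8212) (8.0027, 15) (0, 15)]  |A|=44.7488
4. ⊥bis P0·P3 via (8.155,8.36): [(0, 8.168) (3.5195, 6.8212) (8.0027, 15) (0, 15)]  |A|=44.7488
5. canonical 4-gon: [(0, 8.168) (3.5195, 6.8212) (8.0027, 15) (0, 15)]
6. shoelace: 44.7488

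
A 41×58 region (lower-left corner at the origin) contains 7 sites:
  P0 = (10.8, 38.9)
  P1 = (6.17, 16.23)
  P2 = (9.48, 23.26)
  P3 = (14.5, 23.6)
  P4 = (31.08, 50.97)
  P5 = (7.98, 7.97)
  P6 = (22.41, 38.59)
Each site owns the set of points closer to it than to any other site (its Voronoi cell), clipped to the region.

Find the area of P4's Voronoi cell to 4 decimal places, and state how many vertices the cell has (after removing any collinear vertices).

1. box [0,41]×[0,58]: [(0, 0) (41, 0) (41, 58) (0, 58)]
2. ⊥bis P4·P0 via (20.94,44.935): [(41, 11.2302) (41, 58) (13.1641, 58)]  |A|=650.9388
3. ⊥bis P4·P1 via (18.625,33.6): [(34.432, 22.2657) (41, 17.5562) (41, 58) (13.1641, 58)]  |A|=630.1643
4. ⊥bis P4·P2 via (20.28,37.115): [(30.1934, 29.3875) (41, 20.9637) (41, 58) (13.1641, 58)]  |A|=598.3455
5. ⊥bis P4·P3 via (22.79,37.285): [(27.017, 34.7244) (41, 26.2539) (41, 58) (13.1641, 58)]  |A|=545.901
6. ⊥bis P4·P5 via (19.53,29.47): [(27.017, 34.7244) (41, 26.2539) (41, 58) (13.1641, 58)]  |A|=545.901
7. ⊥bis P4·P6 via (26.745,44.78): [(16.9493, 51.6401) (41, 34.7969) (41, 58) (13.1641, 58)]  |A|=367.5413
8. canonical 4-gon: [(16.9493, 51.6401) (41, 34.7969) (41, 58) (13.1641, 58)]
9. shoelace: 367.5413

Area of P4's cell: 367.5413 (4 vertices)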